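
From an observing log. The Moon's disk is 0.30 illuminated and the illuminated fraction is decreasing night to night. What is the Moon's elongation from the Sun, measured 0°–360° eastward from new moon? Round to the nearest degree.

294°

From f = (1 − cos θ)/2: cos θ = 1 − 2×0.30 = 0.400; arccos → 66.4°.
A waning Moon lies in 180°–360°, so θ = 360° − 66.4° = 293.6°.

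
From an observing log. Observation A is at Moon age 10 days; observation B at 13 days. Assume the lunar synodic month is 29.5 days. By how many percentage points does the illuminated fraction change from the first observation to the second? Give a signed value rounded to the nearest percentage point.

First observation: θ = 360°·10/29.5 = 122.0°, so f = 0.765.
Second observation: θ = 158.6°, f = 0.966.
Δf = 0.966 − 0.765 = +0.200, i.e. +20 pp.

+20 percentage points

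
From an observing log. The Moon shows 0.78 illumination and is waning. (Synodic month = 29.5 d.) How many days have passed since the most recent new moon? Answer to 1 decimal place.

19.3 days

cos θ = 1 − 2f = -0.560, giving a principal value of 124.1°.
Waning ⇒ past full, so θ = 360° − 124.1° = 235.9°.
Age = 29.5 × 235.9°/360° ≈ 19.33 days.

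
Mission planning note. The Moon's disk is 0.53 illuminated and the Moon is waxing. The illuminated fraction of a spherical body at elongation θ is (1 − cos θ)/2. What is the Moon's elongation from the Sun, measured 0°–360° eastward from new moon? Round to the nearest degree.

cos θ = 1 − 2f = -0.060, giving a principal value of 93.4°.
Before full moon the principal value applies: θ = 93.4°.

93°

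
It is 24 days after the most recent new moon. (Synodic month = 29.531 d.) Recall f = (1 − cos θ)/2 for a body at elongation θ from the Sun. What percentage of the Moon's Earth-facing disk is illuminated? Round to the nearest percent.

Elongation θ = 360° × 24/29.531 ≈ 292.6°.
Illuminated fraction = (1 − cos 292.6°)/2 = (1 − 0.384)/2 ≈ 0.308, so 31%.

31%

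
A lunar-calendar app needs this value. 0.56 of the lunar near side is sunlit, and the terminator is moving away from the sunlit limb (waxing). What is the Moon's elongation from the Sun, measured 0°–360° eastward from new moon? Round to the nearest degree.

cos θ = 1 − 2f = -0.120, giving a principal value of 96.9°.
The Moon is waxing (0°–180°), so θ = 96.9° directly.

97°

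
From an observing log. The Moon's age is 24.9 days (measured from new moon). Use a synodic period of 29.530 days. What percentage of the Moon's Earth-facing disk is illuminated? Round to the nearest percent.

22%

The Moon has covered 24.9/29.530 of its cycle, so θ ≈ 360° × 24.9/29.530 = 303.6°.
cos 303.6° = 0.553, so f = (1 − 0.553)/2 = 0.224, so 22%.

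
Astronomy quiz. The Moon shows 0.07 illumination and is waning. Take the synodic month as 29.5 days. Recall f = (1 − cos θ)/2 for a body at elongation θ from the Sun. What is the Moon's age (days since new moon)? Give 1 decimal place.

27.0 days

Invert f = (1 − cos θ)/2 to get cos θ = 1 − 2(0.07) = 0.860, hence θ₀ = arccos 0.860 = 30.7°.
Since the Moon is past full (waning), take the reflex angle: θ = 360° − 30.7° = 329.3°.
Age = 29.5 × 329.3°/360° ≈ 26.99 days.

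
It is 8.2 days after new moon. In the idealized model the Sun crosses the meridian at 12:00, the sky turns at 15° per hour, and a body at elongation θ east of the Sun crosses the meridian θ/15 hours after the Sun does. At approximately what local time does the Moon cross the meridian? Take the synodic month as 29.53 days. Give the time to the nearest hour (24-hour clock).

19:00

Elongation θ = 360° × 8.2/29.53 ≈ 100.0°.
At 15° of sky rotation per hour, 100.0° corresponds to a 6.66 h lag.
12:00 + 6.66 h ≈ 18:40 → 19:00 to the nearest hour.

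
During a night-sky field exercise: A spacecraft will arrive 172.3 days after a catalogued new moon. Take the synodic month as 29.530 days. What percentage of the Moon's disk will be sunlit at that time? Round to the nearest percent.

25%

172.3 d spans 5 complete synodic months (5 × 29.530 = 147.65 d) plus 24.65 d.
The Moon has covered 24.65/29.530 of its cycle, so θ ≈ 360° × 24.65/29.530 = 300.5°.
cos 300.5° = 0.508, so f = (1 − 0.508)/2 = 0.246, so 25%.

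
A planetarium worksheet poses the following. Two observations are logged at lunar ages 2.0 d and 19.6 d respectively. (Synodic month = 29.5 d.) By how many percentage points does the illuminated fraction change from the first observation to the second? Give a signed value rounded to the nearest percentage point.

θ₁ = 360° × 2.0/29.5 = 24.4°, f₁ = (1 − cos θ₁)/2 = 0.045.
θ₂ = 360° × 19.6/29.5 = 239.2°, f₂ = (1 − cos θ₂)/2 = 0.756.
Change = f₂ − f₁ = +0.711 → +71 percentage points.

+71 pp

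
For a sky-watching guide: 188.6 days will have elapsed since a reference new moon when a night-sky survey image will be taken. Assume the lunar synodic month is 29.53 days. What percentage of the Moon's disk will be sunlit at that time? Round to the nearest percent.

88%

188.6 d spans 6 complete synodic months (6 × 29.53 = 177.18 d) plus 11.42 d.
Phase angle: θ = 360°·(11.42 d)/(29.53 d) = 139.2°.
cos 139.2° = (-0.757), so f = (1 − (-0.757))/2 = 0.879, so 88%.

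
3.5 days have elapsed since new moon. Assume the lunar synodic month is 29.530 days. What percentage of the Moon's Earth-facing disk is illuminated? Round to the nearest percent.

13%

The Moon has covered 3.5/29.530 of its cycle, so θ ≈ 360° × 3.5/29.530 = 42.7°.
Illuminated fraction = (1 − cos 42.7°)/2 = (1 − 0.735)/2 ≈ 0.132, so 13%.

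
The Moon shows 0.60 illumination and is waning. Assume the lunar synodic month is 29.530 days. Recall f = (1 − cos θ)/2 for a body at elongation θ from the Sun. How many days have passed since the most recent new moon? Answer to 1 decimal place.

From f = (1 − cos θ)/2: cos θ = 1 − 2×0.60 = -0.200; arccos → 101.5°.
A waning Moon lies in 180°–360°, so θ = 360° − 101.5° = 258.5°.
At 360°/29.530 d per day, 258.5° corresponds to 21.20 days.

21.2 days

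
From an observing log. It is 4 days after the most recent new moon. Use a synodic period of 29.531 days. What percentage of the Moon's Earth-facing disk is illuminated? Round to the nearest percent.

17%

The Moon has covered 4/29.531 of its cycle, so θ ≈ 360° × 4/29.531 = 48.8°.
Illuminated fraction = (1 − cos 48.8°)/2 = (1 − 0.659)/2 ≈ 0.170, so 17%.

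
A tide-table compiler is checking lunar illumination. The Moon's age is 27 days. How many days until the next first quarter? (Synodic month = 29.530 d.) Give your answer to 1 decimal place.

First quarter occurs at elongation 90°, i.e. at age 29.530 × 90/360 = 7.383 d.
This lunation's first quarter (7.383 d) has passed, so add one period: 36.913 − 27 = 9.913 days.

9.9 days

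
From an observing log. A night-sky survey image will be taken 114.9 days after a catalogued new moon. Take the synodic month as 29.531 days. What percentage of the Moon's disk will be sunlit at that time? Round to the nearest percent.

114.9 d spans 3 complete synodic months (3 × 29.531 = 88.59 d) plus 26.31 d.
Phase angle: θ = 360°·(26.31 d)/(29.531 d) = 320.7°.
cos 320.7° = 0.774, so f = (1 − 0.774)/2 = 0.113, so 11%.

11%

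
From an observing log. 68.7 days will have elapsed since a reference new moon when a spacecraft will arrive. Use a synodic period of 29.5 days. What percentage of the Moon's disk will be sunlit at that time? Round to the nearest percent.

74%

Reduce mod P: 68.7 − 2×29.5 = 9.70 d into the current lunation.
The Moon has covered 9.70/29.5 of its cycle, so θ ≈ 360° × 9.70/29.5 = 118.4°.
With cos θ = (-0.475), the lit fraction is (1 − (-0.475))/2 ≈ 0.738, so 74%.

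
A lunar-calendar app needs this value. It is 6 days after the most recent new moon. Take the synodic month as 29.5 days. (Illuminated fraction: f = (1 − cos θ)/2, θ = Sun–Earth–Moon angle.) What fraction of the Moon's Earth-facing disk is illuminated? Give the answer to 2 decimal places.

0.36

Phase angle: θ = 360°·(6 d)/(29.5 d) = 73.2°.
cos 73.2° = 0.289, so f = (1 − 0.289)/2 = 0.356.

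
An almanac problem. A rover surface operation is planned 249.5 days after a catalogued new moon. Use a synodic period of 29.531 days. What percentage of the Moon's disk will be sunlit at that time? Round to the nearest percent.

97%

249.5/29.531 = 8.449 lunations, so 8 complete cycles and 13.25 d into the next.
Elongation θ = 360° × 13.25/29.531 ≈ 161.5°.
Illuminated fraction = (1 − cos 161.5°)/2 = (1 − (-0.949))/2 ≈ 0.974, so 97%.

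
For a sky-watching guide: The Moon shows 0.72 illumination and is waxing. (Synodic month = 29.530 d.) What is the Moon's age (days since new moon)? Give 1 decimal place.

cos θ = 1 − 2f = -0.440, giving a principal value of 116.1°.
The Moon is waxing (0°–180°), so θ = 116.1° directly.
That fraction of the synodic month is 116.1/360 × 29.530 d ≈ 9.52 d.

9.5 days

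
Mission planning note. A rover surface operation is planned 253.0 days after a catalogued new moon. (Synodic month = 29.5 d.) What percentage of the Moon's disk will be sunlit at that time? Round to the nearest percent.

253.0 d spans 8 complete synodic months (8 × 29.5 = 236.00 d) plus 17.00 d.
Phase angle: θ = 360°·(17.00 d)/(29.5 d) = 207.5°.
Illuminated fraction = (1 − cos 207.5°)/2 = (1 − (-0.887))/2 ≈ 0.944, so 94%.

94%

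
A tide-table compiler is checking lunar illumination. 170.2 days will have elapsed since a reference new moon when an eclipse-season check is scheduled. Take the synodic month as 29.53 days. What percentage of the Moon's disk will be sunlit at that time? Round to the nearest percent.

46%

170.2/29.53 = 5.764 lunations, so 5 complete cycles and 22.55 d into the next.
Elongation θ = 360° × 22.55/29.53 ≈ 274.9°.
cos 274.9° = 0.086, so f = (1 − 0.086)/2 = 0.457, so 46%.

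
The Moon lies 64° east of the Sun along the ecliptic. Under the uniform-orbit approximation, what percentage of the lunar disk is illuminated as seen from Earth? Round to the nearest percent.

28%

f = (1 − cos 64°)/2 = (1 − 0.438)/2 ≈ 0.281, i.e. 28%.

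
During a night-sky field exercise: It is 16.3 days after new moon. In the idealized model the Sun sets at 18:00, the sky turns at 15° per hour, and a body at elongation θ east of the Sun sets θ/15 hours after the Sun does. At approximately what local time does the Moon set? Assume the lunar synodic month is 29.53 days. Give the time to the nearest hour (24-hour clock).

Phase angle: θ = 360°·(16.3 d)/(29.53 d) = 198.7°.
Delay after the Sun = 198.7° / (15°/h) ≈ 13.25 h.
18:00 + 13.25 h ≈ 07:15 → 07:00 to the nearest hour.

07:00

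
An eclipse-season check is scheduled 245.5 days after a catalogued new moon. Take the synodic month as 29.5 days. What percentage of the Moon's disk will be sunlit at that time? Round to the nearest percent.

Reduce mod P: 245.5 − 8×29.5 = 9.50 d into the current lunation.
Elongation θ = 360° × 9.50/29.5 ≈ 115.9°.
cos 115.9° = (-0.437), so f = (1 − (-0.437))/2 = 0.719, so 72%.

72%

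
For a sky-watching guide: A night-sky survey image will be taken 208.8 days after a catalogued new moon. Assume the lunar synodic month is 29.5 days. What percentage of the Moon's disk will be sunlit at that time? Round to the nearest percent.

208.8/29.5 = 7.078 lunations, so 7 complete cycles and 2.30 d into the next.
Elongation θ = 360° × 2.30/29.5 ≈ 28.1°.
cos 28.1° = 0.882, so f = (1 − 0.882)/2 = 0.059, so 6%.

6%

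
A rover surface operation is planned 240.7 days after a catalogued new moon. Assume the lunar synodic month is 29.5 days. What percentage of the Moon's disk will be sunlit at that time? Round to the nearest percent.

23%

240.7/29.5 = 8.159 lunations, so 8 complete cycles and 4.70 d into the next.
The Moon has covered 4.70/29.5 of its cycle, so θ ≈ 360° × 4.70/29.5 = 57.4°.
Illuminated fraction = (1 − cos 57.4°)/2 = (1 − 0.539)/2 ≈ 0.230, so 23%.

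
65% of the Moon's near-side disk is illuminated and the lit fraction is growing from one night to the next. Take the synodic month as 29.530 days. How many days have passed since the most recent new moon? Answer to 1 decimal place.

8.8 days

From f = (1 − cos θ)/2: cos θ = 1 − 2×0.65 = -0.300; arccos → 107.5°.
The Moon is waxing (0°–180°), so θ = 107.5° directly.
At 360°/29.530 d per day, 107.5° corresponds to 8.81 days.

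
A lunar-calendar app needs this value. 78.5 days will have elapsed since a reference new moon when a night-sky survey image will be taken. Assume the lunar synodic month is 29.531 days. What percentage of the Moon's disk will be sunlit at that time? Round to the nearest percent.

Reduce mod P: 78.5 − 2×29.531 = 19.44 d into the current lunation.
Phase angle: θ = 360°·(19.44 d)/(29.531 d) = 237.0°.
cos 237.0° = (-0.545), so f = (1 − (-0.545))/2 = 0.773, so 77%.

77%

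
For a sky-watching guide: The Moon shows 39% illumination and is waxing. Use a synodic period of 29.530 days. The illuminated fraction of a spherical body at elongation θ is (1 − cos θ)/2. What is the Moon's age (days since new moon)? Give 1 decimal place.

6.3 days

Invert f = (1 − cos θ)/2 to get cos θ = 1 − 2(0.39) = 0.220, hence θ₀ = arccos 0.220 = 77.3°.
The Moon is waxing (0°–180°), so θ = 77.3° directly.
That fraction of the synodic month is 77.3/360 × 29.530 d ≈ 6.34 d.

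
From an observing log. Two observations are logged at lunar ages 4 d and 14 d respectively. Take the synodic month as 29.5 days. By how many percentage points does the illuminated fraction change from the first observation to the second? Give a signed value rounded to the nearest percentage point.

+82 pp

First observation: θ = 360°·4/29.5 = 48.8°, so f = 0.171.
Second observation: θ = 170.8°, f = 0.994.
Δf = 0.994 − 0.171 = +0.823, i.e. +82 pp.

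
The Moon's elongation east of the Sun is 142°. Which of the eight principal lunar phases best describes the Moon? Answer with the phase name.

waxing gibbous

The waxing gibbous sector spans roughly 112°–158°; 142° falls inside it.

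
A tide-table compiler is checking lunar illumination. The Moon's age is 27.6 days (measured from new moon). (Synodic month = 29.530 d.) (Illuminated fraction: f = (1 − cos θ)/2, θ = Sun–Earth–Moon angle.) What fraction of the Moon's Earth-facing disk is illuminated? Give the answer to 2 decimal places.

0.04

The Moon has covered 27.6/29.530 of its cycle, so θ ≈ 360° × 27.6/29.530 = 336.5°.
cos 336.5° = 0.917, so f = (1 − 0.917)/2 = 0.042.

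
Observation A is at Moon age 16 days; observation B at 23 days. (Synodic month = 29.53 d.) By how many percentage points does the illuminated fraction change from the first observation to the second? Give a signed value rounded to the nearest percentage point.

-57 pp

θ₁ = 360° × 16/29.53 = 195.1°, f₁ = (1 − cos θ₁)/2 = 0.983.
θ₂ = 360° × 23/29.53 = 280.4°, f₂ = (1 − cos θ₂)/2 = 0.410.
Change = f₂ − f₁ = -0.573 → -57 percentage points.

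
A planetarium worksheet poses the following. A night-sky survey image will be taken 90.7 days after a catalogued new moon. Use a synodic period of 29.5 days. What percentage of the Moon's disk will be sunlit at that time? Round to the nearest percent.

Reduce mod P: 90.7 − 3×29.5 = 2.20 d into the current lunation.
Elongation θ = 360° × 2.20/29.5 ≈ 26.8°.
With cos θ = 0.892, the lit fraction is (1 − 0.892)/2 ≈ 0.054, so 5%.

5%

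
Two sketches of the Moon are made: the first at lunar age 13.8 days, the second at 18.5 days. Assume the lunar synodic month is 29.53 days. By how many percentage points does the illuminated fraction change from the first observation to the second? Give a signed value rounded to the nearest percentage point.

-14 pp

First observation: θ = 360°·13.8/29.53 = 168.2°, so f = 0.989.
Second observation: θ = 225.5°, f = 0.850.
Δf = 0.850 − 0.989 = -0.139, i.e. -14 pp.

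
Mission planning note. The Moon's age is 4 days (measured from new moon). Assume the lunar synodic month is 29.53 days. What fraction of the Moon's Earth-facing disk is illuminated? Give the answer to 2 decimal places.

Phase angle: θ = 360°·(4 d)/(29.53 d) = 48.8°.
cos 48.8° = 0.659, so f = (1 − 0.659)/2 = 0.170.

0.17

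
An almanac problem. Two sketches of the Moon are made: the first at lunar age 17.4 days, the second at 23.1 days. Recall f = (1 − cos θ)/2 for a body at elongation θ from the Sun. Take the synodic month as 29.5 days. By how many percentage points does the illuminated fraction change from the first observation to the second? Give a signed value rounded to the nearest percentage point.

θ₁ = 360° × 17.4/29.5 = 212.3°, f₁ = (1 − cos θ₁)/2 = 0.922.
θ₂ = 360° × 23.1/29.5 = 281.9°, f₂ = (1 − cos θ₂)/2 = 0.397.
Change = f₂ − f₁ = -0.526 → -53 percentage points.

-53 pp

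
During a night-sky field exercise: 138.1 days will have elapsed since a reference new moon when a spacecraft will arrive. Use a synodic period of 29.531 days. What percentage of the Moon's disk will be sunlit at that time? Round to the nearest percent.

72%

138.1/29.531 = 4.676 lunations, so 4 complete cycles and 19.98 d into the next.
Phase angle: θ = 360°·(19.98 d)/(29.531 d) = 243.5°.
cos 243.5° = (-0.446), so f = (1 − (-0.446))/2 = 0.723, so 72%.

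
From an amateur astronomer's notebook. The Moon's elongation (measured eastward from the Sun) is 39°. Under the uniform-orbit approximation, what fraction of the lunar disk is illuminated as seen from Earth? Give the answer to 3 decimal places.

0.111

cos 39° = 0.777, so f = (1 − 0.777)/2 = 0.111.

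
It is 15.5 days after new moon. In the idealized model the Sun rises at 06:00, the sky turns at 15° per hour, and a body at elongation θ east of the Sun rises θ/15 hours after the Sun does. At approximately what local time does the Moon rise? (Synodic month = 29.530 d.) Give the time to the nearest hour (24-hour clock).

Phase angle: θ = 360°·(15.5 d)/(29.530 d) = 189.0°.
The Moon trails the Sun by θ/15 = 189.0/15 ≈ 12.60 hours.
06:00 + 12.60 h ≈ 18:36 → 19:00 to the nearest hour.

19:00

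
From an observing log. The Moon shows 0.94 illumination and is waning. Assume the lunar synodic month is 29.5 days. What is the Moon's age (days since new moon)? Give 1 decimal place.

Invert f = (1 − cos θ)/2 to get cos θ = 1 − 2(0.94) = -0.880, hence θ₀ = arccos -0.880 = 151.6°.
A waning Moon lies in 180°–360°, so θ = 360° − 151.6° = 208.4°.
At 360°/29.5 d per day, 208.4° corresponds to 17.07 days.

17.1 days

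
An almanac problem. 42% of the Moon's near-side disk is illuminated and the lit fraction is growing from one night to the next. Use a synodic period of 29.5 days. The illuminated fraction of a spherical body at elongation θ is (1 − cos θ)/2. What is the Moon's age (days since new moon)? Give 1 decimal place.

6.6 days

cos θ = 1 − 2f = 0.160, giving a principal value of 80.8°.
Before full moon the principal value applies: θ = 80.8°.
At 360°/29.5 d per day, 80.8° corresponds to 6.62 days.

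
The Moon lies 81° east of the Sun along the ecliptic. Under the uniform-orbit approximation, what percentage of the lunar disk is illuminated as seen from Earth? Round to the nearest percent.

42%

cos 81° = 0.156, so f = (1 − 0.156)/2 = 0.422, i.e. 42%.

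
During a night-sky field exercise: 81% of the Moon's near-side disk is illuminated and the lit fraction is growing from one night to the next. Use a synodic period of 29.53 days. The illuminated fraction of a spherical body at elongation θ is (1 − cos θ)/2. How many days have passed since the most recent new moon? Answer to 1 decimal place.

cos θ = 1 − 2f = -0.620, giving a principal value of 128.3°.
The Moon is waxing (0°–180°), so θ = 128.3° directly.
Age = 29.53 × 128.3°/360° ≈ 10.53 days.

10.5 days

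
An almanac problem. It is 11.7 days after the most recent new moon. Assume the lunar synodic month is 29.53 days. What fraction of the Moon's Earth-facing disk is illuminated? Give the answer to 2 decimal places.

0.90

The Moon has covered 11.7/29.53 of its cycle, so θ ≈ 360° × 11.7/29.53 = 142.6°.
With cos θ = (-0.795), the lit fraction is (1 − (-0.795))/2 ≈ 0.897.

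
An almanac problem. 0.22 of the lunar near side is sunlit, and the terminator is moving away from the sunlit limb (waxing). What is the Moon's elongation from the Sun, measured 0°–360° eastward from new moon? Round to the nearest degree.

56°

cos θ = 1 − 2f = 0.560, giving a principal value of 55.9°.
The Moon is waxing (0°–180°), so θ = 55.9° directly.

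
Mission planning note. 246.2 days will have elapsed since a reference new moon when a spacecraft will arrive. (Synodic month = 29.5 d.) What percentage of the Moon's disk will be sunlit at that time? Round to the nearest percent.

Reduce mod P: 246.2 − 8×29.5 = 10.20 d into the current lunation.
The Moon has covered 10.20/29.5 of its cycle, so θ ≈ 360° × 10.20/29.5 = 124.5°.
cos 124.5° = (-0.566), so f = (1 − (-0.566))/2 = 0.783, so 78%.

78%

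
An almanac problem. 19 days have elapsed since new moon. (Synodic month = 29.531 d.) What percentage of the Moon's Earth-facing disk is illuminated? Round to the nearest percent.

The Moon has covered 19/29.531 of its cycle, so θ ≈ 360° × 19/29.531 = 231.6°.
cos 231.6° = (-0.621), so f = (1 − (-0.621))/2 = 0.810, so 81%.

81%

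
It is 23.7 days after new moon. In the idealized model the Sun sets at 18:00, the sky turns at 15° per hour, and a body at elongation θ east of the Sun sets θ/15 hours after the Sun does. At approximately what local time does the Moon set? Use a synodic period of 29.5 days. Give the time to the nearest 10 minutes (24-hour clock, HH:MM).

13:20

The Moon has covered 23.7/29.5 of its cycle, so θ ≈ 360° × 23.7/29.5 = 289.2°.
At 15° of sky rotation per hour, 289.2° corresponds to a 19.28 h lag.
18:00 + 19.281 h ≈ 13:17 → 13:20 to the nearest ten minutes.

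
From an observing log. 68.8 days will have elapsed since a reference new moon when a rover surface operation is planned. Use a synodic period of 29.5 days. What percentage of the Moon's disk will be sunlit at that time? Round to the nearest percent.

68.8 d spans 2 complete synodic months (2 × 29.5 = 59.00 d) plus 9.80 d.
The Moon has covered 9.80/29.5 of its cycle, so θ ≈ 360° × 9.80/29.5 = 119.6°.
With cos θ = (-0.494), the lit fraction is (1 − (-0.494))/2 ≈ 0.747, so 75%.

75%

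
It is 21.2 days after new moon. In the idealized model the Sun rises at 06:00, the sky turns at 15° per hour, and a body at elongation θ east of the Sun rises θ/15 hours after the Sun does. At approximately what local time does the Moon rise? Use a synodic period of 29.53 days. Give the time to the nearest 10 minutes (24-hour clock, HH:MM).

Phase angle: θ = 360°·(21.2 d)/(29.53 d) = 258.4°.
Delay after the Sun = 258.4° / (15°/h) ≈ 17.23 h.
06:00 + 17.230 h ≈ 23:14 → 23:10 to the nearest ten minutes.

23:10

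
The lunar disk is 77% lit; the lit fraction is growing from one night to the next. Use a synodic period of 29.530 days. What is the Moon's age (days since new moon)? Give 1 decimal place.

10.1 days

From f = (1 − cos θ)/2: cos θ = 1 − 2×0.77 = -0.540; arccos → 122.7°.
The Moon is waxing (0°–180°), so θ = 122.7° directly.
Age = 29.530 × 122.7°/360° ≈ 10.06 days.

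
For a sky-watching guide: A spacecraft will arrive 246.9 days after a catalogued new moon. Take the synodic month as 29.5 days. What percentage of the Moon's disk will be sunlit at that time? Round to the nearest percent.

246.9 d spans 8 complete synodic months (8 × 29.5 = 236.00 d) plus 10.90 d.
Elongation θ = 360° × 10.90/29.5 ≈ 133.0°.
Illuminated fraction = (1 − cos 133.0°)/2 = (1 − (-0.682))/2 ≈ 0.841, so 84%.

84%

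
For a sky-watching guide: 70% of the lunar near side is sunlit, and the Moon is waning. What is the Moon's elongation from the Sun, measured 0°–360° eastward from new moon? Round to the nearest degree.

Invert f = (1 − cos θ)/2 to get cos θ = 1 − 2(0.70) = -0.400, hence θ₀ = arccos -0.400 = 113.6°.
Since the Moon is past full (waning), take the reflex angle: θ = 360° − 113.6° = 246.4°.

246°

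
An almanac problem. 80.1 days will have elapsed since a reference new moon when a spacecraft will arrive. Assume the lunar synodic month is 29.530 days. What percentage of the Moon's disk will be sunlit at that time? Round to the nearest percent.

62%

Reduce mod P: 80.1 − 2×29.530 = 21.04 d into the current lunation.
Elongation θ = 360° × 21.04/29.530 ≈ 256.5°.
Illuminated fraction = (1 − cos 256.5°)/2 = (1 − (-0.233))/2 ≈ 0.617, so 62%.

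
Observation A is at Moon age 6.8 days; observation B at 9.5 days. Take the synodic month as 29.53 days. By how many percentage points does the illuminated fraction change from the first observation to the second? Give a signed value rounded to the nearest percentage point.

First observation: θ = 360°·6.8/29.53 = 82.9°, so f = 0.438.
Second observation: θ = 115.8°, f = 0.718.
Δf = 0.718 − 0.438 = +0.280, i.e. +28 pp.

+28 percentage points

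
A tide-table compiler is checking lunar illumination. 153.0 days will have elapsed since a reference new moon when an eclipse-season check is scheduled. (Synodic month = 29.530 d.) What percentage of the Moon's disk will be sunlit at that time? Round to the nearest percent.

153.0/29.530 = 5.181 lunations, so 5 complete cycles and 5.35 d into the next.
Phase angle: θ = 360°·(5.35 d)/(29.530 d) = 65.2°.
cos 65.2° = 0.419, so f = (1 − 0.419)/2 = 0.290, so 29%.

29%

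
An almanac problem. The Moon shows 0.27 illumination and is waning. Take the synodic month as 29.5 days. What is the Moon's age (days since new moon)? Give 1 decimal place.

24.4 days

cos θ = 1 − 2f = 0.460, giving a principal value of 62.6°.
Waning ⇒ past full, so θ = 360° − 62.6° = 297.4°.
Age = 29.5 × 297.4°/360° ≈ 24.37 days.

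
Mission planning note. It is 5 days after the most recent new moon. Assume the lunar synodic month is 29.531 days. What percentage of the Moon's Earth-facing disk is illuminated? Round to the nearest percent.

26%

Phase angle: θ = 360°·(5 d)/(29.531 d) = 61.0°.
Illuminated fraction = (1 − cos 61.0°)/2 = (1 − 0.486)/2 ≈ 0.257, so 26%.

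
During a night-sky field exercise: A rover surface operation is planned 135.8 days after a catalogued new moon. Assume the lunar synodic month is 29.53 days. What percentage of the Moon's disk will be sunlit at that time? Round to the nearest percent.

91%

135.8 d spans 4 complete synodic months (4 × 29.53 = 118.12 d) plus 17.68 d.
Elongation θ = 360° × 17.68/29.53 ≈ 215.5°.
With cos θ = (-0.814), the lit fraction is (1 − (-0.814))/2 ≈ 0.907, so 91%.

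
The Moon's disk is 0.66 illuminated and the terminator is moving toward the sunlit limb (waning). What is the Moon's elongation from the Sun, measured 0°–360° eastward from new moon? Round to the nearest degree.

251°

cos θ = 1 − 2f = -0.320, giving a principal value of 108.7°.
A waning Moon lies in 180°–360°, so θ = 360° − 108.7° = 251.3°.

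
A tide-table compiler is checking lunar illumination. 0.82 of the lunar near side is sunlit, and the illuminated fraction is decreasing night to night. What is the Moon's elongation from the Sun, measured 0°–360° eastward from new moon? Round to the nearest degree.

Invert f = (1 − cos θ)/2 to get cos θ = 1 − 2(0.82) = -0.640, hence θ₀ = arccos -0.640 = 129.8°.
Waning ⇒ past full, so θ = 360° − 129.8° = 230.2°.

230°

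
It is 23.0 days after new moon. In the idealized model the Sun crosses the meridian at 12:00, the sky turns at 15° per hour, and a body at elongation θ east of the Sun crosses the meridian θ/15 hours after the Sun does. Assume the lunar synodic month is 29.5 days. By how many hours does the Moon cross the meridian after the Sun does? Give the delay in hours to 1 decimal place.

18.7 h

Phase angle: θ = 360°·(23.0 d)/(29.5 d) = 280.7°.
At 15° of sky rotation per hour, 280.7° corresponds to a 18.71 h lag.
So the Moon crosses the meridian 18.71 h after the Sun.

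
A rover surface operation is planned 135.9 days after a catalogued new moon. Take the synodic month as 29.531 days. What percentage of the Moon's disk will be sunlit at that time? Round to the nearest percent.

135.9/29.531 = 4.602 lunations, so 4 complete cycles and 17.78 d into the next.
The Moon has covered 17.78/29.531 of its cycle, so θ ≈ 360° × 17.78/29.531 = 216.7°.
Illuminated fraction = (1 − cos 216.7°)/2 = (1 − (-0.802))/2 ≈ 0.901, so 90%.

90%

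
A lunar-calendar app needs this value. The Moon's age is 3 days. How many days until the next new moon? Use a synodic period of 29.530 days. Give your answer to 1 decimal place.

26.5 days

One full lunation from the last new moon is 29.530 d; remaining = 29.530 − 3 = 26.530 d.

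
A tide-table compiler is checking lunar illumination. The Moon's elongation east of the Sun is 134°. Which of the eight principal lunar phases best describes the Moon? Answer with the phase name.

The waxing gibbous sector spans roughly 112°–158°; 134° falls inside it.

waxing gibbous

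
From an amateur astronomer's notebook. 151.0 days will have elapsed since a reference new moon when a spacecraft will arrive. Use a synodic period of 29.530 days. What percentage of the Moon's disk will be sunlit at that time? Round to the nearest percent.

12%

151.0/29.530 = 5.113 lunations, so 5 complete cycles and 3.35 d into the next.
The Moon has covered 3.35/29.530 of its cycle, so θ ≈ 360° × 3.35/29.530 = 40.8°.
cos 40.8° = 0.757, so f = (1 − 0.757)/2 = 0.122, so 12%.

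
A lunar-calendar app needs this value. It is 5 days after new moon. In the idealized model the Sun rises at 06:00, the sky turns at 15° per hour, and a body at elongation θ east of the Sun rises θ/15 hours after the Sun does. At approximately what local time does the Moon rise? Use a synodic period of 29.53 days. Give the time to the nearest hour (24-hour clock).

10:00

The Moon has covered 5/29.53 of its cycle, so θ ≈ 360° × 5/29.53 = 61.0°.
Delay after the Sun = 61.0° / (15°/h) ≈ 4.06 h.
06:00 + 4.06 h ≈ 10:04 → 10:00 to the nearest hour.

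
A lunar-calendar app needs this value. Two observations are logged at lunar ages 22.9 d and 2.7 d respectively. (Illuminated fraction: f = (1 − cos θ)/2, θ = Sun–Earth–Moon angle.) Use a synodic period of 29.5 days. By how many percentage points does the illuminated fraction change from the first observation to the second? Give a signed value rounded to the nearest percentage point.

-34 percentage points

First observation: θ = 360°·22.9/29.5 = 279.5°, so f = 0.418.
Second observation: θ = 32.9°, f = 0.080.
Δf = 0.080 − 0.418 = -0.337, i.e. -34 pp.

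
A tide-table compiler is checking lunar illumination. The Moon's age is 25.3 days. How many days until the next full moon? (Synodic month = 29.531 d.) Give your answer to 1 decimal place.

Full moon is 0.5 of the way through the cycle: age 0.5 × 29.531 = 14.765 d.
This lunation's full moon (14.765 d) has passed, so add one period: 44.296 − 25.3 = 18.996 days.

19.0 days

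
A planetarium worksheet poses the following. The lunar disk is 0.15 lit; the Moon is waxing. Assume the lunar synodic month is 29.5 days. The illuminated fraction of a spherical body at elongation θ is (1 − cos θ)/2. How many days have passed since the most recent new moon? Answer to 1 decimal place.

cos θ = 1 − 2f = 0.700, giving a principal value of 45.6°.
Waxing ⇒ before full, so θ = 45.6°.
At 360°/29.5 d per day, 45.6° corresponds to 3.73 days.

3.7 days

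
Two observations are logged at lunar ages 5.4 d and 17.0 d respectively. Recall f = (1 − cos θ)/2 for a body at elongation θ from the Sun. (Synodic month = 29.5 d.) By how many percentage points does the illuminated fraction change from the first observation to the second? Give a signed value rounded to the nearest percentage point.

+65 pp

θ₁ = 360° × 5.4/29.5 = 65.9°, f₁ = (1 − cos θ₁)/2 = 0.296.
θ₂ = 360° × 17.0/29.5 = 207.5°, f₂ = (1 − cos θ₂)/2 = 0.944.
Change = f₂ − f₁ = +0.648 → +65 percentage points.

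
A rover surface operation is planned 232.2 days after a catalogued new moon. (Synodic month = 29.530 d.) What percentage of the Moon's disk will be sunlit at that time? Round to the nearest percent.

232.2 d spans 7 complete synodic months (7 × 29.530 = 206.71 d) plus 25.49 d.
Elongation θ = 360° × 25.49/29.530 ≈ 310.7°.
cos 310.7° = 0.653, so f = (1 − 0.653)/2 = 0.174, so 17%.

17%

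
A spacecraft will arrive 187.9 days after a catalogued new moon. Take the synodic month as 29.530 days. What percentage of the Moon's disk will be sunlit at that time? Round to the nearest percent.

187.9 d spans 6 complete synodic months (6 × 29.530 = 177.18 d) plus 10.72 d.
Phase angle: θ = 360°·(10.72 d)/(29.530 d) = 130.7°.
Illuminated fraction = (1 − cos 130.7°)/2 = (1 − (-0.652))/2 ≈ 0.826, so 83%.

83%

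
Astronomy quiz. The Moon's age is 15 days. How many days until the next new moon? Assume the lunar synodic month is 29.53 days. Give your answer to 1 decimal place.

14.5 days

The next new moon completes the synodic month: 29.53 − 15 = 14.530 days.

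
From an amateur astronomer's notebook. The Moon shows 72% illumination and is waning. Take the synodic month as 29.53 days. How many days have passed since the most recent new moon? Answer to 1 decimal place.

Invert f = (1 − cos θ)/2 to get cos θ = 1 − 2(0.72) = -0.440, hence θ₀ = arccos -0.440 = 116.1°.
Since the Moon is past full (waning), take the reflex angle: θ = 360° − 116.1° = 243.9°.
At 360°/29.53 d per day, 243.9° corresponds to 20.01 days.

20.0 days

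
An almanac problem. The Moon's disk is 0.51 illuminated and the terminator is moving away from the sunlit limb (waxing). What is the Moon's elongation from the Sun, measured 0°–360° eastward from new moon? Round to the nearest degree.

91°

From f = (1 − cos θ)/2: cos θ = 1 − 2×0.51 = -0.020; arccos → 91.1°.
Before full moon the principal value applies: θ = 91.1°.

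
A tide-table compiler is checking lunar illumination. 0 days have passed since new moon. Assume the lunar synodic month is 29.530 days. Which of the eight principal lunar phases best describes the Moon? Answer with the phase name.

θ ≈ 360° × 0/29.530 = 0°, which falls in the new moon sector.

new moon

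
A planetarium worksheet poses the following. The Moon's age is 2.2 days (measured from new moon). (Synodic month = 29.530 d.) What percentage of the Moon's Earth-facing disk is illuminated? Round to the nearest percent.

5%

Elongation θ = 360° × 2.2/29.530 ≈ 26.8°.
With cos θ = 0.892, the lit fraction is (1 − 0.892)/2 ≈ 0.054, so 5%.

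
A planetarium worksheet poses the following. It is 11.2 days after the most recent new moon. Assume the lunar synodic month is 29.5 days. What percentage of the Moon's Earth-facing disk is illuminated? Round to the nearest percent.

Elongation θ = 360° × 11.2/29.5 ≈ 136.7°.
With cos θ = (-0.728), the lit fraction is (1 − (-0.728))/2 ≈ 0.864, so 86%.

86%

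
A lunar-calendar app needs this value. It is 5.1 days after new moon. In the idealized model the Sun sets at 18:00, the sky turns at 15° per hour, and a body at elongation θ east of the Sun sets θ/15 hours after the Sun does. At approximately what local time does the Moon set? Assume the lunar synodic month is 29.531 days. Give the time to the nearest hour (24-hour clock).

Phase angle: θ = 360°·(5.1 d)/(29.531 d) = 62.2°.
The Moon trails the Sun by θ/15 = 62.2/15 ≈ 4.14 hours.
18:00 + 4.14 h ≈ 22:09 → 22:00 to the nearest hour.

22:00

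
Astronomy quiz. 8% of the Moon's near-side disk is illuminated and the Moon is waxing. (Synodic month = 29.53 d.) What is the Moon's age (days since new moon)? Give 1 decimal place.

2.7 days

Invert f = (1 − cos θ)/2 to get cos θ = 1 − 2(0.08) = 0.840, hence θ₀ = arccos 0.840 = 32.9°.
Waxing ⇒ before full, so θ = 32.9°.
Age = 29.53 × 32.9°/360° ≈ 2.70 days.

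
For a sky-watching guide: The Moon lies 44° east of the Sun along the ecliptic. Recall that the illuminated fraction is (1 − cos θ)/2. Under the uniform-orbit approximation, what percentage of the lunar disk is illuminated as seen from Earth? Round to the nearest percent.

14%

f = (1 − cos 44°)/2 = (1 − 0.719)/2 ≈ 0.140, i.e. 14%.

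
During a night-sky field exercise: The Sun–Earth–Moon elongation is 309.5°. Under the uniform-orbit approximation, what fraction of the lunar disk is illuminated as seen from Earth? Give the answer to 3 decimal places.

0.182

Half-versine of 309.5°: (1 − 0.636)/2 = 0.182.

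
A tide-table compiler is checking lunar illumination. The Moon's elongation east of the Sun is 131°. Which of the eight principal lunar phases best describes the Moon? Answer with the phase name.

The waxing gibbous sector spans roughly 112°–158°; 131° falls inside it.

waxing gibbous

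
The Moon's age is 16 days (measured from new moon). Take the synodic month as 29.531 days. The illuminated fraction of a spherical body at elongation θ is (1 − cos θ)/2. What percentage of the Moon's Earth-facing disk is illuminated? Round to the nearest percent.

98%

Phase angle: θ = 360°·(16 d)/(29.531 d) = 195.0°.
cos 195.0° = (-0.966), so f = (1 − (-0.966))/2 = 0.983, so 98%.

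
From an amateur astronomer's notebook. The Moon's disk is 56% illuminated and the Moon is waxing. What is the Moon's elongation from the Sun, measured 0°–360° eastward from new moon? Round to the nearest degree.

From f = (1 − cos θ)/2: cos θ = 1 − 2×0.56 = -0.120; arccos → 96.9°.
Before full moon the principal value applies: θ = 96.9°.

97°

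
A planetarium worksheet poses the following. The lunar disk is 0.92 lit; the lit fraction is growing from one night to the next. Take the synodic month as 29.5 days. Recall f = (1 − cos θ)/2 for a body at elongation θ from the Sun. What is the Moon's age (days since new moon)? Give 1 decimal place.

12.1 days

Invert f = (1 − cos θ)/2 to get cos θ = 1 − 2(0.92) = -0.840, hence θ₀ = arccos -0.840 = 147.1°.
Before full moon the principal value applies: θ = 147.1°.
Age = 29.5 × 147.1°/360° ≈ 12.06 days.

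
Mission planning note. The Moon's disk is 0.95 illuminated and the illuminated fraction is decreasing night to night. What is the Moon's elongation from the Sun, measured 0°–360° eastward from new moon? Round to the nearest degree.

Invert f = (1 − cos θ)/2 to get cos θ = 1 − 2(0.95) = -0.900, hence θ₀ = arccos -0.900 = 154.2°.
Since the Moon is past full (waning), take the reflex angle: θ = 360° − 154.2° = 205.8°.

206°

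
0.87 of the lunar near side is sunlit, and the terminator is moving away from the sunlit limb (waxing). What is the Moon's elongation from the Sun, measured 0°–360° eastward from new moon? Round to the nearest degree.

138°

Invert f = (1 − cos θ)/2 to get cos θ = 1 − 2(0.87) = -0.740, hence θ₀ = arccos -0.740 = 137.7°.
Waxing ⇒ before full, so θ = 137.7°.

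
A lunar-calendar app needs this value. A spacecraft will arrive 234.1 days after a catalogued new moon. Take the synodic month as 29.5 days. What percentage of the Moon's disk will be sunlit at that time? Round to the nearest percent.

Reduce mod P: 234.1 − 7×29.5 = 27.60 d into the current lunation.
Phase angle: θ = 360°·(27.60 d)/(29.5 d) = 336.8°.
Illuminated fraction = (1 − cos 336.8°)/2 = (1 − 0.919)/2 ≈ 0.040, so 4%.

4%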